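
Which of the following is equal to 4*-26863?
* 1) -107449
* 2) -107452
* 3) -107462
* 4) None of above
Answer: 2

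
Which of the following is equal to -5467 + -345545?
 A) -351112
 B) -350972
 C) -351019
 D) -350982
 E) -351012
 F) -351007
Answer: E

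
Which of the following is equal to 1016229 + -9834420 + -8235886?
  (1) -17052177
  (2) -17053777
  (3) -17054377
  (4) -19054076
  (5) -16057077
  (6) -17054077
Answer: 6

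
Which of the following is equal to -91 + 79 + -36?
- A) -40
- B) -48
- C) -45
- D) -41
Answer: B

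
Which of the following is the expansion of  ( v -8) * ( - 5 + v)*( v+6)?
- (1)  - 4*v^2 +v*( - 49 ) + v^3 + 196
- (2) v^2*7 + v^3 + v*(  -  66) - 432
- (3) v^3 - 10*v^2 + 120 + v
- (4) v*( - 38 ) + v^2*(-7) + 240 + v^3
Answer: 4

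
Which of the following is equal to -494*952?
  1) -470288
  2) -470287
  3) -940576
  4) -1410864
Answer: 1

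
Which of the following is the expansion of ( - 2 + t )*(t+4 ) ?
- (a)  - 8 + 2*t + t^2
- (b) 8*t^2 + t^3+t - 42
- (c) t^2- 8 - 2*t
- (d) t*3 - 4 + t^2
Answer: a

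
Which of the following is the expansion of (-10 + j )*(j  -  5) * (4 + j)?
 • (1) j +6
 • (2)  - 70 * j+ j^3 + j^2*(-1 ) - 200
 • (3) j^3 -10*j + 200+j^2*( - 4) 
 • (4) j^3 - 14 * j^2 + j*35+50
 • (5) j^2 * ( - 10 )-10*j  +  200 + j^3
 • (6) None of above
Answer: 6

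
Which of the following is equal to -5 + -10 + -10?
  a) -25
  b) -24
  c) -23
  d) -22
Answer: a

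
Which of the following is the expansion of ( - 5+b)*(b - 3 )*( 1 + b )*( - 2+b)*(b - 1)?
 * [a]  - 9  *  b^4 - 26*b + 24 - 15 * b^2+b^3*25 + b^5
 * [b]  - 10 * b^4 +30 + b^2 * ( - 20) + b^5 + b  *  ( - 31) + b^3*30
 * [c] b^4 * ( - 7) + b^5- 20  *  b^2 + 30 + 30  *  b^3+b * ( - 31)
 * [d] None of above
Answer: b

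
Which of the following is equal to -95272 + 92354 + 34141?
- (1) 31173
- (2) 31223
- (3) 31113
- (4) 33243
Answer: 2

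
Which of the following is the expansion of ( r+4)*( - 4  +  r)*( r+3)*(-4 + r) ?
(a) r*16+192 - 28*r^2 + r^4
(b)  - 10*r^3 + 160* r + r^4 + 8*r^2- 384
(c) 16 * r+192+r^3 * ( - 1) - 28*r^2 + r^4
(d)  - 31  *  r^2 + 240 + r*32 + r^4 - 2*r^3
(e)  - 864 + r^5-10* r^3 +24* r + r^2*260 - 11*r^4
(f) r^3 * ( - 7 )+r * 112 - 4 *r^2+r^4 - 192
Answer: c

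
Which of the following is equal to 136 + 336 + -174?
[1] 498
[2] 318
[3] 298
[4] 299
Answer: 3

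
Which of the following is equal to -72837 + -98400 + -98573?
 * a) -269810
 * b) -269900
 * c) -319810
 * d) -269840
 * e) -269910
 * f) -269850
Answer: a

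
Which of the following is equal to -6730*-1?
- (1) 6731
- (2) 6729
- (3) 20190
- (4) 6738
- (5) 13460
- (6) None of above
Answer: 6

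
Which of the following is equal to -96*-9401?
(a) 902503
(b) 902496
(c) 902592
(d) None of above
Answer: b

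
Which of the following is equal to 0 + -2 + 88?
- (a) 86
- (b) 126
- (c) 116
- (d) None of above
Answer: a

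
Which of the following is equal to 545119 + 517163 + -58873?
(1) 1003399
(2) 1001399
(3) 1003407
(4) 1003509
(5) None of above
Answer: 5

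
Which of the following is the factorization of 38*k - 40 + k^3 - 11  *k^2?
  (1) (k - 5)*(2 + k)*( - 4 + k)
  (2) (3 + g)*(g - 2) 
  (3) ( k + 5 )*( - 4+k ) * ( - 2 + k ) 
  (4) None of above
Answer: 4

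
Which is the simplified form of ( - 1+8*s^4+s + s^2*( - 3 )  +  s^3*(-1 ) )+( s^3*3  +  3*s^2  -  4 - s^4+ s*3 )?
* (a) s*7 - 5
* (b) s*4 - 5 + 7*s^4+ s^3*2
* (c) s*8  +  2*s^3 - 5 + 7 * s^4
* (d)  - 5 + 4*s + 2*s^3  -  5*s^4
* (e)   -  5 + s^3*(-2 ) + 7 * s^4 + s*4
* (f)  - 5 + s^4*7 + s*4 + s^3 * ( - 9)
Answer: b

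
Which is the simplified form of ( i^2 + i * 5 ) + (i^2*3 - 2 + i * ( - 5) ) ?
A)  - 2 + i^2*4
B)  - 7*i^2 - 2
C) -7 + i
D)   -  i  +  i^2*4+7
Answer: A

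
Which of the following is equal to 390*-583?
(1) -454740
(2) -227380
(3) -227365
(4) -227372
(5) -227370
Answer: 5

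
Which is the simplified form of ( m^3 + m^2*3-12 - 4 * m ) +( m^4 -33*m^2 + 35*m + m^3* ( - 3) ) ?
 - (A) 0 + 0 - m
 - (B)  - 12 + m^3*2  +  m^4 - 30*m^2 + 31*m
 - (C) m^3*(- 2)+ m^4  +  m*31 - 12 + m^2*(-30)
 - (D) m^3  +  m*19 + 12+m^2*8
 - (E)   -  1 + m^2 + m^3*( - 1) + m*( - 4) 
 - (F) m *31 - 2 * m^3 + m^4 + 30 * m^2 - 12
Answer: C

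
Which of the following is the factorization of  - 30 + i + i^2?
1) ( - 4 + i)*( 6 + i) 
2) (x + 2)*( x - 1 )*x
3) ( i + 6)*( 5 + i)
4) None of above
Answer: 4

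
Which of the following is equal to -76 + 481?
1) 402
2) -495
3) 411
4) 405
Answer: 4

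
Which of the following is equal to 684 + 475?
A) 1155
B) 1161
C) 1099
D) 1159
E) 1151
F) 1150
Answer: D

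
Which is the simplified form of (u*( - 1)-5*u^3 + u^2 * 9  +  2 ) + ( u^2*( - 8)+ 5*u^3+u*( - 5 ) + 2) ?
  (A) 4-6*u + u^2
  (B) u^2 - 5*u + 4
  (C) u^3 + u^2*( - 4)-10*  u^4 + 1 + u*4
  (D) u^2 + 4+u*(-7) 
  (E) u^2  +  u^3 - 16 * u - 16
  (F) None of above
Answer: A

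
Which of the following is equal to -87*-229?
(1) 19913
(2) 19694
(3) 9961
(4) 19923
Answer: 4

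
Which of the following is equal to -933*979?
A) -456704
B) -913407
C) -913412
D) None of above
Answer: B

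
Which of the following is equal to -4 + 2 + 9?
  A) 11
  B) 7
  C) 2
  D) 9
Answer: B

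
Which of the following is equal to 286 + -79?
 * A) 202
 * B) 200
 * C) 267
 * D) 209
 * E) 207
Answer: E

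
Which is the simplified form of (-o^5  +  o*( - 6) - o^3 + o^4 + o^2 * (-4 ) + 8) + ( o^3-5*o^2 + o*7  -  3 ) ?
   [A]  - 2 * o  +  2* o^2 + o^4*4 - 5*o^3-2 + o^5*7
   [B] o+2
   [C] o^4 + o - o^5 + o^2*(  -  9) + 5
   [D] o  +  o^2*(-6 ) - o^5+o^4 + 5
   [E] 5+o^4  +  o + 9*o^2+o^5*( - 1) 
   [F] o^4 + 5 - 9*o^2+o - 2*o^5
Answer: C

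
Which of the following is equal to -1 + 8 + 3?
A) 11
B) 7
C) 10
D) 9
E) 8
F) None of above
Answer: C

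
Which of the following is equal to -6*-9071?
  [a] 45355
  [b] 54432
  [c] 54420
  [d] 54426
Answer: d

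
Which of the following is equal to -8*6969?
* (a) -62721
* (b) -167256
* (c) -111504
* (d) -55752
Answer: d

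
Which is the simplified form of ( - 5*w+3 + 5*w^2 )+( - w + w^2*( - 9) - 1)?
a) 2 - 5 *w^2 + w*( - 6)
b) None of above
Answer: b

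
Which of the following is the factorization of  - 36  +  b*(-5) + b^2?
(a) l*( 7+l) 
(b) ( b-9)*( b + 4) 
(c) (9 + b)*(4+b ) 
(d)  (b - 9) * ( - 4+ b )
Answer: b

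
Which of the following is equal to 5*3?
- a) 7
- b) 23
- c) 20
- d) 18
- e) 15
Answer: e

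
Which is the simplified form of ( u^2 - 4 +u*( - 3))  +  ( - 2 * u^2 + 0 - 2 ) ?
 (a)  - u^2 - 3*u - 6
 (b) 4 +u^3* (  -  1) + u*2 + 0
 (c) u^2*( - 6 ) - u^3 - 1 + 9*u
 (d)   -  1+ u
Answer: a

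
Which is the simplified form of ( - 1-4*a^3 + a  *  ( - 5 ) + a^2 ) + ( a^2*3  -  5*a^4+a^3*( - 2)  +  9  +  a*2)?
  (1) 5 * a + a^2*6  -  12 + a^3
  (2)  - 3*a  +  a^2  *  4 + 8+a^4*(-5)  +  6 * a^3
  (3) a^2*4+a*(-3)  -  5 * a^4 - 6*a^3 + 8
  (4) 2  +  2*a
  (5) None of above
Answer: 3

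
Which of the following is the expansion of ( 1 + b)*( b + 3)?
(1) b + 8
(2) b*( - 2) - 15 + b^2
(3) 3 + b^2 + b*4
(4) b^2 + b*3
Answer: 3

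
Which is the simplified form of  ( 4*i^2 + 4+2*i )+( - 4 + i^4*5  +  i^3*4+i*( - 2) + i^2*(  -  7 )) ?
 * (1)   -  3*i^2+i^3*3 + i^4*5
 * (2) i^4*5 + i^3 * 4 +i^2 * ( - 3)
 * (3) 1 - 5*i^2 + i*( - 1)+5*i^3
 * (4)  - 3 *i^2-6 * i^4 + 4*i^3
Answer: 2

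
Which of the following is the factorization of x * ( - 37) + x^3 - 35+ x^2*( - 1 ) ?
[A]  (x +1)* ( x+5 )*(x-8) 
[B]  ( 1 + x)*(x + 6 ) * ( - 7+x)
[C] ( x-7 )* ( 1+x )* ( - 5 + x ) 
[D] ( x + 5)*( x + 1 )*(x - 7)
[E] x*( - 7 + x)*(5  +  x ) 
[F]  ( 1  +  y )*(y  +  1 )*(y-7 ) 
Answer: D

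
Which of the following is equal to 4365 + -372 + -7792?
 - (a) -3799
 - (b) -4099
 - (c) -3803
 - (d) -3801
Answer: a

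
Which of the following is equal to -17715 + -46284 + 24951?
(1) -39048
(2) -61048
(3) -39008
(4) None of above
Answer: 1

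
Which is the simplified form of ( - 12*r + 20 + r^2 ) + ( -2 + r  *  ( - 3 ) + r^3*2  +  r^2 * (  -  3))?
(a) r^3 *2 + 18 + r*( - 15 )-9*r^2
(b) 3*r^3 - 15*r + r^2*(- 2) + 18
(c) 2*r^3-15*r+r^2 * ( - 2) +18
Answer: c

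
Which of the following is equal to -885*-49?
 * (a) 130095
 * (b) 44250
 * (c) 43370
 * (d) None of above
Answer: d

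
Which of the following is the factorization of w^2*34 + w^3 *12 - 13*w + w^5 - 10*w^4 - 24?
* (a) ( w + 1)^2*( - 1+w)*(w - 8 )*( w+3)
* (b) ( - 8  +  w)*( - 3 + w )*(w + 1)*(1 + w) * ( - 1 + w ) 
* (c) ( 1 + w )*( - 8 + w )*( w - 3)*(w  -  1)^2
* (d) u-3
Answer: b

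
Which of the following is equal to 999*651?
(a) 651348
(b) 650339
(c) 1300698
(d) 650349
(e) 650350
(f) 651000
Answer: d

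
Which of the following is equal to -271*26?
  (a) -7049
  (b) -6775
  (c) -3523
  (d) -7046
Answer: d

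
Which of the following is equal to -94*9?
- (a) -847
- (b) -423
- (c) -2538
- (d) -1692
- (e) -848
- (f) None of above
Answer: f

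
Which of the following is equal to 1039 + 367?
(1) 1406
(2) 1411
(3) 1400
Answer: 1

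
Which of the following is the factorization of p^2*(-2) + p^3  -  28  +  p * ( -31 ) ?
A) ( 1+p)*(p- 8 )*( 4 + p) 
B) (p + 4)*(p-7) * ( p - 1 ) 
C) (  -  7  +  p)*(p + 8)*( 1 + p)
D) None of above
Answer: D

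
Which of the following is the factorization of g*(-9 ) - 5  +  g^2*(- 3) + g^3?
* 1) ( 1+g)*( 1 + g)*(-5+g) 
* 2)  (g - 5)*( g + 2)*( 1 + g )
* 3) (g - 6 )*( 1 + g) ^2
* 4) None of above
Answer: 1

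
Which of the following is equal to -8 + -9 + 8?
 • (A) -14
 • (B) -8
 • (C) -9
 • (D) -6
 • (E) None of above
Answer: C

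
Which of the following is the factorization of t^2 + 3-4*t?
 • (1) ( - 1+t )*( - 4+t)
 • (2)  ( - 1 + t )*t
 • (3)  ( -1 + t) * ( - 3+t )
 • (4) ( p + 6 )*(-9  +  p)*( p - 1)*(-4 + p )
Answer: 3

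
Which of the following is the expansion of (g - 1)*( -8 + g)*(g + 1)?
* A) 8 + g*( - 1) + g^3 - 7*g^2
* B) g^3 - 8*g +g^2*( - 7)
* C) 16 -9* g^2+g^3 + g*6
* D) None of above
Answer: D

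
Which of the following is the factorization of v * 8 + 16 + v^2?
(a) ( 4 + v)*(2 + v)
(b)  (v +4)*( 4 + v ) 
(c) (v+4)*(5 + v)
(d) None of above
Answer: b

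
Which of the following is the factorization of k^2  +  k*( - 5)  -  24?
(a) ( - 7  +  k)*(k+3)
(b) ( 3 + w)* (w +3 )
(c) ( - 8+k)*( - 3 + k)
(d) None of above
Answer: d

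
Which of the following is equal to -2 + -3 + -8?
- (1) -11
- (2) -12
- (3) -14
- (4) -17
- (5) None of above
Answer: 5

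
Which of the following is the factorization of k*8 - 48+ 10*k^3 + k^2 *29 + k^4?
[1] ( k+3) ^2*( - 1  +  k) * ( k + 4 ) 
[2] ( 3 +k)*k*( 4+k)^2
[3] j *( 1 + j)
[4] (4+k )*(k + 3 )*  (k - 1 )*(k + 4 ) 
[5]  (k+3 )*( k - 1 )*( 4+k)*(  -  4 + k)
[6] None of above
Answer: 4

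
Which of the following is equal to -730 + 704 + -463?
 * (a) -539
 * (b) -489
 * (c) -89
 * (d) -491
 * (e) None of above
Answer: b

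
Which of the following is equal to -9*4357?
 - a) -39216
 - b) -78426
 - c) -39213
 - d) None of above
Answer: c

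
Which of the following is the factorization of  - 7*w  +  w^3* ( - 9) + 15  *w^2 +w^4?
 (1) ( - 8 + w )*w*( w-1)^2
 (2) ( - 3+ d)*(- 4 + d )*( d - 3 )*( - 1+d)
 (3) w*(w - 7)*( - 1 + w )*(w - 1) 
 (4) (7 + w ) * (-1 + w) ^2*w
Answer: 3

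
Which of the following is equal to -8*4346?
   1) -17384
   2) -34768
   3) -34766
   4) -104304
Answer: 2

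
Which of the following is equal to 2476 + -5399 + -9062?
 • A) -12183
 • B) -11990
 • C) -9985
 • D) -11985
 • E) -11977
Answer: D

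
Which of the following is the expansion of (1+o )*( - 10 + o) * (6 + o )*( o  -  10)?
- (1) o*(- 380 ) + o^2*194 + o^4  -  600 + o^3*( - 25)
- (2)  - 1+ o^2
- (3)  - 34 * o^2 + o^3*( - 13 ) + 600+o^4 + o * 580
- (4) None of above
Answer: 3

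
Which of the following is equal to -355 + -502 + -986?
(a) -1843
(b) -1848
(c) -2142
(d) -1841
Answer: a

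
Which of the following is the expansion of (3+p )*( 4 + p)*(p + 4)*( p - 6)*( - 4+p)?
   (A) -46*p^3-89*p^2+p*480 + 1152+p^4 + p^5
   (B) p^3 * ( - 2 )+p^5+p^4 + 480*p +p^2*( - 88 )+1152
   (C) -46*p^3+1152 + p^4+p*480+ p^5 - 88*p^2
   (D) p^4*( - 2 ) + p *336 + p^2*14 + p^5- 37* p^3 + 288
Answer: C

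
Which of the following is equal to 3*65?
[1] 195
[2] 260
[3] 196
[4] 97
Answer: 1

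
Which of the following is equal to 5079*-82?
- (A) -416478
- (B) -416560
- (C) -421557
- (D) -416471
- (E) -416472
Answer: A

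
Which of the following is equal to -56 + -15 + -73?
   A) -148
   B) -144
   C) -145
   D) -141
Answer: B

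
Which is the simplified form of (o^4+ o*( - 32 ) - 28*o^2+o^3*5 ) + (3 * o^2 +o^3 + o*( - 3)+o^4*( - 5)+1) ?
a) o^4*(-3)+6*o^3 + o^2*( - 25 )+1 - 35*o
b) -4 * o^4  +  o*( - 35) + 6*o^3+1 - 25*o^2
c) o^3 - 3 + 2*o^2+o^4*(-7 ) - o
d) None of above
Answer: b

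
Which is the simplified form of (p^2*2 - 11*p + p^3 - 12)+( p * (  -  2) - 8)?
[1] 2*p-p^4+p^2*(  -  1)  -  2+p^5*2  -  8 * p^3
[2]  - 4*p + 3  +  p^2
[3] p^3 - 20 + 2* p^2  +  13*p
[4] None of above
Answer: 4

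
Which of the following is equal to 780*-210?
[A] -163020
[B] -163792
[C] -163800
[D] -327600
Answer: C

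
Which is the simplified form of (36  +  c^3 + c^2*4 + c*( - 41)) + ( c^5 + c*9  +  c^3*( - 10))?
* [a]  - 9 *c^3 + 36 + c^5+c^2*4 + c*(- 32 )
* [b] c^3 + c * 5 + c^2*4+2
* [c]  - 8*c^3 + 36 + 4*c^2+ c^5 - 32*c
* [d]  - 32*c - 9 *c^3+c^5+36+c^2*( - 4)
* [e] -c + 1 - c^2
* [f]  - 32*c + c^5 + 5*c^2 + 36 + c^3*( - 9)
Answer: a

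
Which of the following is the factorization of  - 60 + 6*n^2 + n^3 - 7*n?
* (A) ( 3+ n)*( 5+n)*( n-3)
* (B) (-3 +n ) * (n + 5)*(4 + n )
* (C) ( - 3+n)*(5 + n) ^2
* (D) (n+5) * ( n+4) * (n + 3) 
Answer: B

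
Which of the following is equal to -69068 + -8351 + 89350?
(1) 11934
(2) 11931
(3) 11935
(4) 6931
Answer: 2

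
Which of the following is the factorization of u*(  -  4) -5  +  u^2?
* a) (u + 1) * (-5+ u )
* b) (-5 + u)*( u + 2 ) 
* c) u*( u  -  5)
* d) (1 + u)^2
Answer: a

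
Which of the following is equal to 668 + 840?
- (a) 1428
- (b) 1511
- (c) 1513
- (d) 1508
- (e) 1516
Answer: d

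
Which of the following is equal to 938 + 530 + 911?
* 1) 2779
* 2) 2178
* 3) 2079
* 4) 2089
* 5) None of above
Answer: 5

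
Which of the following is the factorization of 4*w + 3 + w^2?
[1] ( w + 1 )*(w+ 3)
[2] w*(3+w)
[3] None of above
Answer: 1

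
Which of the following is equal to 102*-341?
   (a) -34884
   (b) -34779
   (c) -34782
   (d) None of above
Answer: c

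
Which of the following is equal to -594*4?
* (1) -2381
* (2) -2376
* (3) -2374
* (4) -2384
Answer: 2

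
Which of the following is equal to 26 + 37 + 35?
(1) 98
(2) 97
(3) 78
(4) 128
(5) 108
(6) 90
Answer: 1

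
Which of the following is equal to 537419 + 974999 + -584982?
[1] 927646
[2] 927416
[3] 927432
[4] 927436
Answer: 4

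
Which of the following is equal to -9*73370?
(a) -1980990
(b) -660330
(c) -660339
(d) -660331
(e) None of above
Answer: b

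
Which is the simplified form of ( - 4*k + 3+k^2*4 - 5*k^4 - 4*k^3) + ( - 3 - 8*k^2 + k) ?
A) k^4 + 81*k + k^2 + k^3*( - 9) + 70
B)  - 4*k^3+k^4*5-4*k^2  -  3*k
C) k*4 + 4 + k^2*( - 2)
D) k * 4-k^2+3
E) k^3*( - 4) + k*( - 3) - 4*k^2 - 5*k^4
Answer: E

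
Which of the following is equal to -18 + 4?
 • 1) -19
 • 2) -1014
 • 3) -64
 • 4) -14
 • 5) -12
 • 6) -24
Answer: 4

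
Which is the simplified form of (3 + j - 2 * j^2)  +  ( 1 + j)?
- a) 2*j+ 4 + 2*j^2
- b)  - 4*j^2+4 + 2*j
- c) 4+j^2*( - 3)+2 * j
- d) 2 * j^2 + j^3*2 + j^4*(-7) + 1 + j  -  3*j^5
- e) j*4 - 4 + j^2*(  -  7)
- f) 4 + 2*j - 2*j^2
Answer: f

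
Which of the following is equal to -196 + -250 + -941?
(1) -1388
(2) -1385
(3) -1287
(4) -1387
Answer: 4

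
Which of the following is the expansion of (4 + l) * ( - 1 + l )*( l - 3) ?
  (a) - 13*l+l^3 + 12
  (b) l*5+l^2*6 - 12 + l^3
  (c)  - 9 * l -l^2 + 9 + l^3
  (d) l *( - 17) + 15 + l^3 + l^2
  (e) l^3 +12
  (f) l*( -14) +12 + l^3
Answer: a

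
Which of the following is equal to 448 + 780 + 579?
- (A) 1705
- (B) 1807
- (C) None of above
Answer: B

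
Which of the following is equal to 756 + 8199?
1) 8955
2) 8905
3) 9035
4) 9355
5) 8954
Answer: 1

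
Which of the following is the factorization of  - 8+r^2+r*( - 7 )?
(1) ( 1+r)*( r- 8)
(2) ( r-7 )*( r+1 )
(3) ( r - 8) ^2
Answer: 1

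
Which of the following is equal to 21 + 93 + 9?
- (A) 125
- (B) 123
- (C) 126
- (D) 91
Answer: B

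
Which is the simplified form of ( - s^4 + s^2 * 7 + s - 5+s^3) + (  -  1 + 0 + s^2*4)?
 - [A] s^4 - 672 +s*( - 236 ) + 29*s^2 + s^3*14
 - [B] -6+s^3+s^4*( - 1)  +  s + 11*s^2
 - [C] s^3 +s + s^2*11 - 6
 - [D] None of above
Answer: B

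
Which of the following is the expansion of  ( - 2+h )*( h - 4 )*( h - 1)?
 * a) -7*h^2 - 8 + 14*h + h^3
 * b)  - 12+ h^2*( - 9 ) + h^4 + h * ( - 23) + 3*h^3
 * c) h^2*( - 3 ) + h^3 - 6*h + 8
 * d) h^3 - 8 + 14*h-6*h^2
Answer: a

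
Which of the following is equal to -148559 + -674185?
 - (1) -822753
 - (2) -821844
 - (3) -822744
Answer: 3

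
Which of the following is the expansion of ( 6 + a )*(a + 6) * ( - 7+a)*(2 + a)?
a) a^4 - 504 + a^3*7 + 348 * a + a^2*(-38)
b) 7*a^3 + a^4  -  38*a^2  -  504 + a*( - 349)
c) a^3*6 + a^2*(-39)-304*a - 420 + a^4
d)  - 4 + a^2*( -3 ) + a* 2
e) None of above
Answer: e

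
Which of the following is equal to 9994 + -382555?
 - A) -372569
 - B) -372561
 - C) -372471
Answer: B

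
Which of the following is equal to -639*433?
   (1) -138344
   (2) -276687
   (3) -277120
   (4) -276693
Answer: 2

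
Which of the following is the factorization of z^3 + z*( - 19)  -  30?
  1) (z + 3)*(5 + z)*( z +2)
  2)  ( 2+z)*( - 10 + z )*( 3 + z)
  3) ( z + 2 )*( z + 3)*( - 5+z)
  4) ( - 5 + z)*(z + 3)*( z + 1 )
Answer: 3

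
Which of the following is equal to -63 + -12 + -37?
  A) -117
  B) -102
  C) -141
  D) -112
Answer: D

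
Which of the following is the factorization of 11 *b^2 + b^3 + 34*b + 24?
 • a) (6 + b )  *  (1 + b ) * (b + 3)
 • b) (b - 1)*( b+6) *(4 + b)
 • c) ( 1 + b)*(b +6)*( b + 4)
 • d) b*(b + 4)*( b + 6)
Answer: c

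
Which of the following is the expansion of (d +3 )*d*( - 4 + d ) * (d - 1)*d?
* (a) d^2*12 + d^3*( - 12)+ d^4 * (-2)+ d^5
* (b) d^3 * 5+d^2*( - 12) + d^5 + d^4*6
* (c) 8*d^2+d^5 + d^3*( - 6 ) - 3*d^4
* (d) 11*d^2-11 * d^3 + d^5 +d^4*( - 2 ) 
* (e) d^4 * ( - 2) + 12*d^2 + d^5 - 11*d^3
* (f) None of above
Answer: e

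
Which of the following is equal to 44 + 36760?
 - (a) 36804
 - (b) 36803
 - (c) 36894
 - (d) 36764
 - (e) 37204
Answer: a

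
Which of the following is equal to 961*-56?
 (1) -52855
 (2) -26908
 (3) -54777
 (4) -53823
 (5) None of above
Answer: 5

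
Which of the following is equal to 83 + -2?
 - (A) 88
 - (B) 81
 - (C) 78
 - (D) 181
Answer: B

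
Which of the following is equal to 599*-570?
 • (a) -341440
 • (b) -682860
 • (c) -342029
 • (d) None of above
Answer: d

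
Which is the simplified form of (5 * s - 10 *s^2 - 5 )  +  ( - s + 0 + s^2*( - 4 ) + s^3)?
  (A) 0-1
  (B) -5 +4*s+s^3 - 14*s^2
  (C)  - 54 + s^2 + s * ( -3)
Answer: B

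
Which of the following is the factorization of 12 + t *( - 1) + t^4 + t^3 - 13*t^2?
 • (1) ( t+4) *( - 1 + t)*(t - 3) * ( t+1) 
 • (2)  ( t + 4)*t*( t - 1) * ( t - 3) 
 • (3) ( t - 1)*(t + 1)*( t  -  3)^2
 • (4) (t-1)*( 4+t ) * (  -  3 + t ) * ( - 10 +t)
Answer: 1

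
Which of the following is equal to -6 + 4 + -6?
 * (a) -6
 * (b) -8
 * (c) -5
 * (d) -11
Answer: b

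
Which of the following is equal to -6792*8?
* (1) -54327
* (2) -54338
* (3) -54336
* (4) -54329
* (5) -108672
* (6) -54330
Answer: 3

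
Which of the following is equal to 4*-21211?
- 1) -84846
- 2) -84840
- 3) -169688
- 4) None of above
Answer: 4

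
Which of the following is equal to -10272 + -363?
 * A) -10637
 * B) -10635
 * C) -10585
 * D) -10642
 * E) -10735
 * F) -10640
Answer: B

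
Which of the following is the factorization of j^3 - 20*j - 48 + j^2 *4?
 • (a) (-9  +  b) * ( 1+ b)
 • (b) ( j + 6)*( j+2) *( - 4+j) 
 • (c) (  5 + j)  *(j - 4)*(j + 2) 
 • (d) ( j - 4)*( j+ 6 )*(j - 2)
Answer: b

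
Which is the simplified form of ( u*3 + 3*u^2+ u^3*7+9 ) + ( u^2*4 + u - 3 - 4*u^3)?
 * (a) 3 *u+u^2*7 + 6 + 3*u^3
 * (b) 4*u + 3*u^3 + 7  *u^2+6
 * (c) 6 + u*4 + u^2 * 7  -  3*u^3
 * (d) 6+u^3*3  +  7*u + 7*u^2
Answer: b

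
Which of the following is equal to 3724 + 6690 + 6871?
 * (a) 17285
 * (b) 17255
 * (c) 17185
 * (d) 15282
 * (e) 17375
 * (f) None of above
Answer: a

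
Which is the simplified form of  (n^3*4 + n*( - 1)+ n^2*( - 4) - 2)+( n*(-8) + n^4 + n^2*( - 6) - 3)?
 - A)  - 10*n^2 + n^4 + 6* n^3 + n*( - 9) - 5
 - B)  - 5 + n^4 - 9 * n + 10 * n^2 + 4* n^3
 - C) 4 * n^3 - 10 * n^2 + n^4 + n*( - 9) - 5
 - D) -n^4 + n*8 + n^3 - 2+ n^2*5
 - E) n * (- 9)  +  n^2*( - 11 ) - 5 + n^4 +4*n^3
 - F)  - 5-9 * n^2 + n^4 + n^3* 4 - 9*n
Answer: C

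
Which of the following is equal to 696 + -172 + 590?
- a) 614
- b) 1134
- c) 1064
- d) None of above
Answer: d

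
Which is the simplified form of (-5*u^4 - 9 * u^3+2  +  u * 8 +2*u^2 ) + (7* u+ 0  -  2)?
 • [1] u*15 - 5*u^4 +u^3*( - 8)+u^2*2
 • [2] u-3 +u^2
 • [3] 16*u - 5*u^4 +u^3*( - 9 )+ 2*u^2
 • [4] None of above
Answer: 4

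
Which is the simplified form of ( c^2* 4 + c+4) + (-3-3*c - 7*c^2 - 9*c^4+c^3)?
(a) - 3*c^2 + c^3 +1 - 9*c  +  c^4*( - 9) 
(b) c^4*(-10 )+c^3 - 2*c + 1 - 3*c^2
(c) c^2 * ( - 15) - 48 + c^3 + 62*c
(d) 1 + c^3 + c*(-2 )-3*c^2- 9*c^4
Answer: d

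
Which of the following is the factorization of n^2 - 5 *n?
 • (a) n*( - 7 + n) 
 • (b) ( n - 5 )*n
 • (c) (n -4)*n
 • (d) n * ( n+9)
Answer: b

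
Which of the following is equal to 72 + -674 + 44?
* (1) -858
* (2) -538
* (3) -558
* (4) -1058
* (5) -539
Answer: 3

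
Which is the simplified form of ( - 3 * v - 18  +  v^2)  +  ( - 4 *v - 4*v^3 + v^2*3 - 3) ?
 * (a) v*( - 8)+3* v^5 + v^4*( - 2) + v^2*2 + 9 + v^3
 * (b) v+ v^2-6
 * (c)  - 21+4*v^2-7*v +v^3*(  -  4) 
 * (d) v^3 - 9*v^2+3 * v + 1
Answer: c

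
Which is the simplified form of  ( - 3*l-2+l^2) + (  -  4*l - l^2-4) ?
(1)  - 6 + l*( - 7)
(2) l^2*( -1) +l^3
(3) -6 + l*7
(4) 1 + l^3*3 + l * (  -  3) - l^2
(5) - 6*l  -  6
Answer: 1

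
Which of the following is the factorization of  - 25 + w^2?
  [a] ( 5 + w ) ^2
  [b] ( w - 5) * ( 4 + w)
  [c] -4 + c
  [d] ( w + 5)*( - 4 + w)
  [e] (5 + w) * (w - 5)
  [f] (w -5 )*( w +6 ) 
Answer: e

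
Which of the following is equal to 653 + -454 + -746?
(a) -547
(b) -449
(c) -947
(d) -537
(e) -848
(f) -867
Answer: a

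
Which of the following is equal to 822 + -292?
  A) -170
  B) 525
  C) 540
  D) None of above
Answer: D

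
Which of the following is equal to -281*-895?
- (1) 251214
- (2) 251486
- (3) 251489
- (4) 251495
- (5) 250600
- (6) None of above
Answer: 4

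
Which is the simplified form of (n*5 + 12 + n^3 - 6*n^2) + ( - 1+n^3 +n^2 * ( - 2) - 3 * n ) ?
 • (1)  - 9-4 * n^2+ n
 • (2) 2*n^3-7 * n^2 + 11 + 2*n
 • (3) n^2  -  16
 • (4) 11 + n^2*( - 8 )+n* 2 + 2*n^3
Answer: 4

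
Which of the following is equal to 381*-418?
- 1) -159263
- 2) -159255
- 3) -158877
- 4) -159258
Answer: 4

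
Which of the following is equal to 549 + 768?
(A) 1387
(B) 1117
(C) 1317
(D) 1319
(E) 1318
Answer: C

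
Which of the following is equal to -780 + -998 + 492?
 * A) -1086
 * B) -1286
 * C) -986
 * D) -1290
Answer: B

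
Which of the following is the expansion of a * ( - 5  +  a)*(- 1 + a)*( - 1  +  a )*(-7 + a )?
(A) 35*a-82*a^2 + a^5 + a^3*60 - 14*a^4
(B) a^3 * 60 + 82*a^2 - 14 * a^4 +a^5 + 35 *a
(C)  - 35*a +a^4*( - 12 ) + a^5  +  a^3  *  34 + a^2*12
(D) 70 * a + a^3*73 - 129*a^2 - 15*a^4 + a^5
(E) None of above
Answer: A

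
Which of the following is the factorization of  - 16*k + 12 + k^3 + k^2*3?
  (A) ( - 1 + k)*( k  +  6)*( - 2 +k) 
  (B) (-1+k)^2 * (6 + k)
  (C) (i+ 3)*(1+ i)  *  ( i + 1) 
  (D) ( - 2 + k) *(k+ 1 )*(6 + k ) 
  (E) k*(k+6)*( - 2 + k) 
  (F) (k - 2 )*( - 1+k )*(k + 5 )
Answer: A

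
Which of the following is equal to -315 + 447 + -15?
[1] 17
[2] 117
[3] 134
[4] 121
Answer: 2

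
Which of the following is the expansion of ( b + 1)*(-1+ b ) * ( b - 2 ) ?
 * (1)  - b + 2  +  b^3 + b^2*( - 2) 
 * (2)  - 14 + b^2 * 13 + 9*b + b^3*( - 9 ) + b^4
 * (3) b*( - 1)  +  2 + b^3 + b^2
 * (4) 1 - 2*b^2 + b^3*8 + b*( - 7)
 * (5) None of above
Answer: 1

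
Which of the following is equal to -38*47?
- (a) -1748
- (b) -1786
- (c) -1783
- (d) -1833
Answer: b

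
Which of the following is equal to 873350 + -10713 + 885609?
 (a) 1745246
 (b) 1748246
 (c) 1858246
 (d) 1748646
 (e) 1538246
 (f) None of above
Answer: b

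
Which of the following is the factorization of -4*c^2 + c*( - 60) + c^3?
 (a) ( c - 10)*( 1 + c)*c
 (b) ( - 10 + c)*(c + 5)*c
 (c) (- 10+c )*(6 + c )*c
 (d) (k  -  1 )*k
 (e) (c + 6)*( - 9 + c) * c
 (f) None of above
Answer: c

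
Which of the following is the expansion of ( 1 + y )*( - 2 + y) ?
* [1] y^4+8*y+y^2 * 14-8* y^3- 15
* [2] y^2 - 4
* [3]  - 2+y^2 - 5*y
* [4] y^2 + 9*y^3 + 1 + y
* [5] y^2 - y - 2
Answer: 5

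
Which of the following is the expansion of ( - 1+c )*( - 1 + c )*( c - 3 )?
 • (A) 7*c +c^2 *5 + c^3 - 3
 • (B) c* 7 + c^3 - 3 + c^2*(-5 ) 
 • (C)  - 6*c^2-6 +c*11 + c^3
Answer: B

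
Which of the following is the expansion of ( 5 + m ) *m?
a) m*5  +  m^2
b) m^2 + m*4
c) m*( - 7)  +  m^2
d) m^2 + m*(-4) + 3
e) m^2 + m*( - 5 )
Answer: a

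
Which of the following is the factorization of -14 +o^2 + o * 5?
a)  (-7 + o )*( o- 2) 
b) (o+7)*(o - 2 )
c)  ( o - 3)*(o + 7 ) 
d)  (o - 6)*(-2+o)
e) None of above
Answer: b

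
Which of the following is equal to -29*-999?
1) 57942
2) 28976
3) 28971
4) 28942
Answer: 3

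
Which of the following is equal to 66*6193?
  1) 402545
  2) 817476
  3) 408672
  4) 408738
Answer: 4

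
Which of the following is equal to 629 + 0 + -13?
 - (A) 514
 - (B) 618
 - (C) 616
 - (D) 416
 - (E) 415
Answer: C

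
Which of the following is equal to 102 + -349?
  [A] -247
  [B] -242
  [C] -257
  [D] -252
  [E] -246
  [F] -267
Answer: A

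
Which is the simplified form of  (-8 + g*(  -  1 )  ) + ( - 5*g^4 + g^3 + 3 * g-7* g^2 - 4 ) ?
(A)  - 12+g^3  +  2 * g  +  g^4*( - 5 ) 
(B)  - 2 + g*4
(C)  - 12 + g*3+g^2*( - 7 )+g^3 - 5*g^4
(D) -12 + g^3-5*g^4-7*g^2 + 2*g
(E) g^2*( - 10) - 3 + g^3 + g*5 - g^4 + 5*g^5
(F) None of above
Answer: D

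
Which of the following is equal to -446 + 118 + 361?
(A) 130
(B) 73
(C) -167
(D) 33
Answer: D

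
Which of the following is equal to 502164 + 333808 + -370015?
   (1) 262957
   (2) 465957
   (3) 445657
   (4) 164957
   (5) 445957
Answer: 2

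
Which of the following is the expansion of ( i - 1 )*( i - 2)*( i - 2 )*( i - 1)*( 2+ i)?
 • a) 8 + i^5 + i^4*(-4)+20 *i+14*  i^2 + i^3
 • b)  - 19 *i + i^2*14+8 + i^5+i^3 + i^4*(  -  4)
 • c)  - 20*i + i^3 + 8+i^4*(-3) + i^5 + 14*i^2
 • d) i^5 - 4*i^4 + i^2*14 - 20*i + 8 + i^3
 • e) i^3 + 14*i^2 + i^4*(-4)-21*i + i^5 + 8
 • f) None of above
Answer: d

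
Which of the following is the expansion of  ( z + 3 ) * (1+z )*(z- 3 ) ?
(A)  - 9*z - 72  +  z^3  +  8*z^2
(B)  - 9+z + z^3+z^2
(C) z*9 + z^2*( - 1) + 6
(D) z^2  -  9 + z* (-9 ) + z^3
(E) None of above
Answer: D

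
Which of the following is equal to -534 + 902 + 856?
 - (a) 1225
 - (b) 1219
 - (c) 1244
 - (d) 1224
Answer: d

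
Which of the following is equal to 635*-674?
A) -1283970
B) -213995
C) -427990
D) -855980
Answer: C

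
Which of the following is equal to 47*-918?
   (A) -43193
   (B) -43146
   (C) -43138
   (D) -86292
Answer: B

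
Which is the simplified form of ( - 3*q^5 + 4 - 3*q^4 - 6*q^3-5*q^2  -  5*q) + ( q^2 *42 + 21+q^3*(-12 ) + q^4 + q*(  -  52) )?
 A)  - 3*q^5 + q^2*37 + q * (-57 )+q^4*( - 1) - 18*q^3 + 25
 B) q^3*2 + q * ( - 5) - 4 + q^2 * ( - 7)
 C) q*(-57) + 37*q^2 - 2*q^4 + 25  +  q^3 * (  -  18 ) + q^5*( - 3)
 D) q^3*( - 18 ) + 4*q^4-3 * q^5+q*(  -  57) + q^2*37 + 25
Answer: C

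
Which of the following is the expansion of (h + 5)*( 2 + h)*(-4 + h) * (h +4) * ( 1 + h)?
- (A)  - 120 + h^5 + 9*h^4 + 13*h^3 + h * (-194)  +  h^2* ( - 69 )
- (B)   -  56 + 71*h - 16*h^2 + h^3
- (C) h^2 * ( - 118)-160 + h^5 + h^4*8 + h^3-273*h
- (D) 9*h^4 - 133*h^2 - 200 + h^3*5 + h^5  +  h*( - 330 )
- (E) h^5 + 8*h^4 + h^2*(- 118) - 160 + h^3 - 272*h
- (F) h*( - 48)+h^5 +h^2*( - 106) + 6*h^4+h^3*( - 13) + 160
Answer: E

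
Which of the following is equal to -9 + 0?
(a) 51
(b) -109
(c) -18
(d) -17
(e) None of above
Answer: e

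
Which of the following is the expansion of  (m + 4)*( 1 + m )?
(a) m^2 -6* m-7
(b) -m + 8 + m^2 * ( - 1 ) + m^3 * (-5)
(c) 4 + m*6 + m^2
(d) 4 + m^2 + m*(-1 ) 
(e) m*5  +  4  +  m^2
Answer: e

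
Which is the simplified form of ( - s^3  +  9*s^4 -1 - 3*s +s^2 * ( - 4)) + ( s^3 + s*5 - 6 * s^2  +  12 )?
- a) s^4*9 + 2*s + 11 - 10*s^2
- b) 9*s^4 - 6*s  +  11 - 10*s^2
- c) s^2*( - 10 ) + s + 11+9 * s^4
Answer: a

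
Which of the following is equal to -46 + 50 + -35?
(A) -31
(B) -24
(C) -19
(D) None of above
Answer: A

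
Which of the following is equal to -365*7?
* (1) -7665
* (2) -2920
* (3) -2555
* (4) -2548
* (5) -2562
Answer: 3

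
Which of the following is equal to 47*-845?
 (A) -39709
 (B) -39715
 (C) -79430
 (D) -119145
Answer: B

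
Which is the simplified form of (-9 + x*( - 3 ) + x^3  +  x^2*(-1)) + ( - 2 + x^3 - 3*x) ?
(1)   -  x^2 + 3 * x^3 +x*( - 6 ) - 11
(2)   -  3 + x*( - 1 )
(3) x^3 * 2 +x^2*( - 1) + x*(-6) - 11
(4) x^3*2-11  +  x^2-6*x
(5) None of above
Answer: 3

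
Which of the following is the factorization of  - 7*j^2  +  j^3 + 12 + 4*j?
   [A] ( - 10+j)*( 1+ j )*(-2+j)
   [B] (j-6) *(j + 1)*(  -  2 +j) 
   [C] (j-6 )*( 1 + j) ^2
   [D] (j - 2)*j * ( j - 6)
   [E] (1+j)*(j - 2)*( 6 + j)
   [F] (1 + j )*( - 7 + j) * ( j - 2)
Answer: B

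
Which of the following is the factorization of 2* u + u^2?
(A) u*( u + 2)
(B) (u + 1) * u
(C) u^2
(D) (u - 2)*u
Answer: A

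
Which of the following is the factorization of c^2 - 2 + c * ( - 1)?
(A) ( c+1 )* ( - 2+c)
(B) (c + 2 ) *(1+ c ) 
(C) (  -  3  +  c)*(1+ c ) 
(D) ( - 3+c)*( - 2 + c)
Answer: A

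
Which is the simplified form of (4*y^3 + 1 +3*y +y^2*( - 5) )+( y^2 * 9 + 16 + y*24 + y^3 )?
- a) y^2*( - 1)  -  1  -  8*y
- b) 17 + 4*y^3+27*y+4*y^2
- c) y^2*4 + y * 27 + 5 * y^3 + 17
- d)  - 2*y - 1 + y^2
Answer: c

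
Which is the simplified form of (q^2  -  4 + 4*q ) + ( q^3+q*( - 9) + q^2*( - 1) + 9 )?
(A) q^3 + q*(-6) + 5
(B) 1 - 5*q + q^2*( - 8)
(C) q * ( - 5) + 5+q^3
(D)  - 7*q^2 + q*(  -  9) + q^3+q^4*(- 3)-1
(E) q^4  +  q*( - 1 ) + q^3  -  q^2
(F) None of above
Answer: C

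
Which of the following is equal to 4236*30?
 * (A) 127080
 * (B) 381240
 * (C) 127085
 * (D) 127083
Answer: A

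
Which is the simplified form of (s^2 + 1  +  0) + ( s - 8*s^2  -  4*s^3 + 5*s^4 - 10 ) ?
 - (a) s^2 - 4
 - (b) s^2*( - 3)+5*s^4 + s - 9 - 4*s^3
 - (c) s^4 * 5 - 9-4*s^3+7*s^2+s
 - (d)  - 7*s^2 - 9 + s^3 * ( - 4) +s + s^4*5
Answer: d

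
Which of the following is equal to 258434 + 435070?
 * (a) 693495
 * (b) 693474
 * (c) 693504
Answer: c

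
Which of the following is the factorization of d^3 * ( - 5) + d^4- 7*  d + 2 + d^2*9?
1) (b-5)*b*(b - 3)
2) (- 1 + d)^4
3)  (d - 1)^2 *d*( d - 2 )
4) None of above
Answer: 4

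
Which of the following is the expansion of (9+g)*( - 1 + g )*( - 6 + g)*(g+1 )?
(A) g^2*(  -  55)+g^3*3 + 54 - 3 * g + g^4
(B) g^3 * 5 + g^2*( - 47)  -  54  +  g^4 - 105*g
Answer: A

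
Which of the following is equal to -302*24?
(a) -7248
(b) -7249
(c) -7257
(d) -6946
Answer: a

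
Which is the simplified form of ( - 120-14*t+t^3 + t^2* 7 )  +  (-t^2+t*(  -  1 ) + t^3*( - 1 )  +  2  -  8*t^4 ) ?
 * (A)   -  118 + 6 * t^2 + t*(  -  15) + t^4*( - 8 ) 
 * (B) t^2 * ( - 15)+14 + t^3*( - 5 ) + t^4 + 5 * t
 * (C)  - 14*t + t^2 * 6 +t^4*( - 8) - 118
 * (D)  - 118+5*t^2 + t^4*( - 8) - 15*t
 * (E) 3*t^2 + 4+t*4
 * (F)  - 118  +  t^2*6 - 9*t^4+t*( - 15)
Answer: A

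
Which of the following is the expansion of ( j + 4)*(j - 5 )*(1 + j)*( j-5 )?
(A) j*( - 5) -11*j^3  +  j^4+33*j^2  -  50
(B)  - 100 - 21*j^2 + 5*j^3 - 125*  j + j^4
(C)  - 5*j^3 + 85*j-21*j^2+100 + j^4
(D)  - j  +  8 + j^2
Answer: C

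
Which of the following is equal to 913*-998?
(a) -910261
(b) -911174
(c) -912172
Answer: b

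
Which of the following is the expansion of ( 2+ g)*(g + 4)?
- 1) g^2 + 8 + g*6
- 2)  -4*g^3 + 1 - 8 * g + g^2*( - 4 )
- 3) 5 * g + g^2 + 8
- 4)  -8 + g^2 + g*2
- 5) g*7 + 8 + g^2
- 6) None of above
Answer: 1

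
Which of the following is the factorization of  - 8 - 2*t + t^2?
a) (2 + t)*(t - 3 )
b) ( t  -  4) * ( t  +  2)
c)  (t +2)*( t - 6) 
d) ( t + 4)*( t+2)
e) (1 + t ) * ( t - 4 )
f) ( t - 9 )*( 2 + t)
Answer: b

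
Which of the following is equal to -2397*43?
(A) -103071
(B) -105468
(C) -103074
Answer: A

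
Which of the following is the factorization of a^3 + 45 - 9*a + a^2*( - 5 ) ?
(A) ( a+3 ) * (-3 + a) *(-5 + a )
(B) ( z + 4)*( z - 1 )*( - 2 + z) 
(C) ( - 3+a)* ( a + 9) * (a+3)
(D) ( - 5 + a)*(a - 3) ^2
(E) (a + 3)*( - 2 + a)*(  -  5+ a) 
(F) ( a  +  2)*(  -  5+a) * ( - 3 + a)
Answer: A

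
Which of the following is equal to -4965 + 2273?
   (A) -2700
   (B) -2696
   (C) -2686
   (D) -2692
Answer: D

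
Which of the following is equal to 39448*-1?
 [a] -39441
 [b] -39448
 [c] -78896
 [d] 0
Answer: b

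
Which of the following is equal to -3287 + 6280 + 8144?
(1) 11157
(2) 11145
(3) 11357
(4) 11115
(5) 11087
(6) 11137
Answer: 6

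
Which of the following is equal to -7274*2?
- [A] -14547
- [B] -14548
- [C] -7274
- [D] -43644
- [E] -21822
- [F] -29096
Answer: B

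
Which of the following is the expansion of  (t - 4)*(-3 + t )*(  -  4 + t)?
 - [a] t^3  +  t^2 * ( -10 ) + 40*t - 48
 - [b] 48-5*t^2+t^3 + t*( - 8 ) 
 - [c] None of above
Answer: c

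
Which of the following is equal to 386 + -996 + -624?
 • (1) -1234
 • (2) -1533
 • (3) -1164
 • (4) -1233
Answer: 1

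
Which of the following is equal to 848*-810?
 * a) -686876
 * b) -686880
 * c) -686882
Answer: b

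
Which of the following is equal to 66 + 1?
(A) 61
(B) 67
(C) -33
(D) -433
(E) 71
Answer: B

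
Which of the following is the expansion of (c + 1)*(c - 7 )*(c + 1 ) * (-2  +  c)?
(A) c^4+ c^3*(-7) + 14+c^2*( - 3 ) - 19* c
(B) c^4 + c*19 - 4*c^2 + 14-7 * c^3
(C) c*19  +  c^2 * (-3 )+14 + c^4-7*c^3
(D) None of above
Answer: C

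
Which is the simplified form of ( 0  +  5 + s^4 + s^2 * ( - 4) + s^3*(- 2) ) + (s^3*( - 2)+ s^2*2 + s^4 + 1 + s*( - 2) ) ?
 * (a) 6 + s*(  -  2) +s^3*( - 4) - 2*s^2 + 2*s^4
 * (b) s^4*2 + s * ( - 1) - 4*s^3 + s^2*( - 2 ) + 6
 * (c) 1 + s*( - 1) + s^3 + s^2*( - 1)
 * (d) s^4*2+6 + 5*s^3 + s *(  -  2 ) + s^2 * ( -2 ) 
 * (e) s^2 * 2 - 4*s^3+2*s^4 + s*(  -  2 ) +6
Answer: a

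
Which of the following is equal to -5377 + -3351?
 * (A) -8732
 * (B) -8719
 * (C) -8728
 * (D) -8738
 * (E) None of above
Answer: C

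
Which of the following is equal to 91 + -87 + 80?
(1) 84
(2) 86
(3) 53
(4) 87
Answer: 1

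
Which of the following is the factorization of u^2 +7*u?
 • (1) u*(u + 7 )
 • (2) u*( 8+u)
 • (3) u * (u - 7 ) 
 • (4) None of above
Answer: 1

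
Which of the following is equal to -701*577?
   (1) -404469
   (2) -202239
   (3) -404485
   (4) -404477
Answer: 4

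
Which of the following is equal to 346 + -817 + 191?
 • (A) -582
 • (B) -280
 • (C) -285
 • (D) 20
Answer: B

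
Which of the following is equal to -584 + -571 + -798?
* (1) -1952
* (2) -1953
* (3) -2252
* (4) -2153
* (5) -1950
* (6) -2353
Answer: 2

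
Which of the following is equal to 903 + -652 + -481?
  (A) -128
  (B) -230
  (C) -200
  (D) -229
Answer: B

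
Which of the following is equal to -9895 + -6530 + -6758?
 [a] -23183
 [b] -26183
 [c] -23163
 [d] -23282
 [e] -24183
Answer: a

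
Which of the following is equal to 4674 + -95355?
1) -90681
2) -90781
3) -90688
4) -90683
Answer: 1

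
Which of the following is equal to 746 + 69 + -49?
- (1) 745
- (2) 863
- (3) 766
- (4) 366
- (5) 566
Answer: 3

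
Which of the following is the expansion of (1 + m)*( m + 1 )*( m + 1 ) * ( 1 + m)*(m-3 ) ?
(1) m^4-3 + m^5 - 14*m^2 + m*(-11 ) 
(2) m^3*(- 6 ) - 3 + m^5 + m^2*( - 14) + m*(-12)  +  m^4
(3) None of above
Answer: 3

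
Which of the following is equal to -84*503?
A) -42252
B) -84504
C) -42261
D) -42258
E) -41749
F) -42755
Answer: A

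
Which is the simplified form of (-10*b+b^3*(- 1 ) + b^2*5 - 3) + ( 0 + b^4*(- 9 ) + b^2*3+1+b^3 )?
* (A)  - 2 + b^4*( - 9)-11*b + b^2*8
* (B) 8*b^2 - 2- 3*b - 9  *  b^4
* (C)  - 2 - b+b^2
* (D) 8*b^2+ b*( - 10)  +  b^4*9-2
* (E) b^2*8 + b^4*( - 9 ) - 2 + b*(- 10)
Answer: E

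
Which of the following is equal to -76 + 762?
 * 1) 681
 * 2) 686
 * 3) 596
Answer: 2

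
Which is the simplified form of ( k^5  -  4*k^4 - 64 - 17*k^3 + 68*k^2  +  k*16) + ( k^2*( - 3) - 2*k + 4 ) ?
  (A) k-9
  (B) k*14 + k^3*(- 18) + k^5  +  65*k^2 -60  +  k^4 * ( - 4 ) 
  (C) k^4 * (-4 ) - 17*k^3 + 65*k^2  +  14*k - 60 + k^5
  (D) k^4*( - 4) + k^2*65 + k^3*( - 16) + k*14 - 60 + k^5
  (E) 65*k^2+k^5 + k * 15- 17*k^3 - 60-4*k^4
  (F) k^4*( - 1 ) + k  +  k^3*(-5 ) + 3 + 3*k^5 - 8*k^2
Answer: C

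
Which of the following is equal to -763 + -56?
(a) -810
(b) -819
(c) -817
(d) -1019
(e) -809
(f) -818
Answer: b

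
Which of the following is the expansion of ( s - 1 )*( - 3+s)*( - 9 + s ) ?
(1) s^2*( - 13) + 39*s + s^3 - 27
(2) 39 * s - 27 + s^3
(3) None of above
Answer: 1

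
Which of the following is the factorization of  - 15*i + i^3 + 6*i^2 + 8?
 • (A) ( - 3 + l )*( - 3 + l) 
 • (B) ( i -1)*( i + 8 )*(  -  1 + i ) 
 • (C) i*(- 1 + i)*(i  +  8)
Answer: B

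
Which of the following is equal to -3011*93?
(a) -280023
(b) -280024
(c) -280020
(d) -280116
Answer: a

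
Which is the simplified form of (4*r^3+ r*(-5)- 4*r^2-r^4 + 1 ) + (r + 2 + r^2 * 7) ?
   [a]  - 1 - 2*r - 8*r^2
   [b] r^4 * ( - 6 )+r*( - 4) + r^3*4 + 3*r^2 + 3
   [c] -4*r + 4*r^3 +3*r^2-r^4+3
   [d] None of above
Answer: c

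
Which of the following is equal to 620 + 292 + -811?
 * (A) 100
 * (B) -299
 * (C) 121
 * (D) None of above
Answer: D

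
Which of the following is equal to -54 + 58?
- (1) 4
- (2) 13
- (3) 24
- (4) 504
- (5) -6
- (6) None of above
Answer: 1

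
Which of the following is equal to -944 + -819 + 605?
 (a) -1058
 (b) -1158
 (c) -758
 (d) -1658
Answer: b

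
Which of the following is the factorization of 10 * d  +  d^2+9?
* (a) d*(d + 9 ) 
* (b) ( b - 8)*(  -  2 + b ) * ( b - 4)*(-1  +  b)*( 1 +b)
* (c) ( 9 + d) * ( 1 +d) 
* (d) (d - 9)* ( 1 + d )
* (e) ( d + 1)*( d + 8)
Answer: c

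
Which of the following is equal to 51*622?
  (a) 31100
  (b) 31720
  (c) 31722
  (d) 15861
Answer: c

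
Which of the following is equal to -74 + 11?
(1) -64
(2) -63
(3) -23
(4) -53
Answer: 2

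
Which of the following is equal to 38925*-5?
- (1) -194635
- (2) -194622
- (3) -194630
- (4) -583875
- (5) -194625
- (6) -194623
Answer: 5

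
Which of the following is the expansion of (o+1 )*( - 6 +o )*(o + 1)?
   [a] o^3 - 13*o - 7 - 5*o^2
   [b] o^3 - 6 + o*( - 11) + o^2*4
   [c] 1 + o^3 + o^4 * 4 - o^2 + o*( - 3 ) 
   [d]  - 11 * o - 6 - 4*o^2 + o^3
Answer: d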